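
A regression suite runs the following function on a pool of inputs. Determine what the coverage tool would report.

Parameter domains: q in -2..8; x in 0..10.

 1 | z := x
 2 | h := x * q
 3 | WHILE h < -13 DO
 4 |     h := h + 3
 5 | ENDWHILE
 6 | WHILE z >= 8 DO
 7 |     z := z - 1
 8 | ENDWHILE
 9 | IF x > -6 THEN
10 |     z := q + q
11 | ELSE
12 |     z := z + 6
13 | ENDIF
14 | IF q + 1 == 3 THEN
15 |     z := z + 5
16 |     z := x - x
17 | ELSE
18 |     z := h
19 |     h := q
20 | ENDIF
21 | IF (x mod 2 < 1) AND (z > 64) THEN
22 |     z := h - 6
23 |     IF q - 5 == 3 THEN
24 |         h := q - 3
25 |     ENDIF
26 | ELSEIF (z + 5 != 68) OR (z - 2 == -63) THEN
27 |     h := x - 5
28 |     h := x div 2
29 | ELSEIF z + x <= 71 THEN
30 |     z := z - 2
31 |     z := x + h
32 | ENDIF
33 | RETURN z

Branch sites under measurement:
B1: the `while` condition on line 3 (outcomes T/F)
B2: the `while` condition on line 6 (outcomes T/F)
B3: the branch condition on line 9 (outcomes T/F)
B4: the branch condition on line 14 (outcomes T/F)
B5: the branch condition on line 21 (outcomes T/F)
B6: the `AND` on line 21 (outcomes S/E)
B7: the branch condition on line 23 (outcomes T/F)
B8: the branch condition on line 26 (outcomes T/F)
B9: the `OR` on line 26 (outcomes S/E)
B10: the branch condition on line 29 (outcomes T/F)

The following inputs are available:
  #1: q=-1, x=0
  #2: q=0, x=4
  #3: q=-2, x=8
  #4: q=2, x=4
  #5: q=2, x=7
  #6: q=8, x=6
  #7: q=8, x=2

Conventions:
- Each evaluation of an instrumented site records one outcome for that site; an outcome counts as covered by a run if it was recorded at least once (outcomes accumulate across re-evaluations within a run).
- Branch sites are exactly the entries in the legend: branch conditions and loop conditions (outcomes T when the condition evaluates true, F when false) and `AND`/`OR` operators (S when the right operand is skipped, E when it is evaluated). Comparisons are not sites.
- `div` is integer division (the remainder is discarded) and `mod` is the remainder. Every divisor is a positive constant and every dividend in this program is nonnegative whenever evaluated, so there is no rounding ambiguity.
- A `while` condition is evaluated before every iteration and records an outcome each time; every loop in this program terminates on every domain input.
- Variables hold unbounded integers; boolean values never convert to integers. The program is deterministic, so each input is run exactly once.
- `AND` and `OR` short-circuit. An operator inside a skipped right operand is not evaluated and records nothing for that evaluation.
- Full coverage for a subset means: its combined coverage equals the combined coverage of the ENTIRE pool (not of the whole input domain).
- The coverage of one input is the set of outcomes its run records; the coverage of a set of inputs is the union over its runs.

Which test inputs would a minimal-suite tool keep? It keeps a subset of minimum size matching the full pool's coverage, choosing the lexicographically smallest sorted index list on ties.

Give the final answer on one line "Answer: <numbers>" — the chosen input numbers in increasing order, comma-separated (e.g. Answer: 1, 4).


input #1 (q=-1, x=0): events B1->F, B2->F, B3->T, B4->F, B6->E, B5->F, B9->S, B8->T; covers B1=F, B2=F, B3=T, B4=F, B5=F, B6=E, B8=T, B9=S
input #2 (q=0, x=4): events B1->F, B2->F, B3->T, B4->F, B6->E, B5->F, B9->S, B8->T; covers B1=F, B2=F, B3=T, B4=F, B5=F, B6=E, B8=T, B9=S
input #3 (q=-2, x=8): events B1->T, B1->F, B2->T, B2->F, B3->T, B4->F, B6->E, B5->F, B9->S, B8->T; covers B1=T, B1=F, B2=T, B2=F, B3=T, B4=F, B5=F, B6=E, B8=T, B9=S
input #4 (q=2, x=4): events B1->F, B2->F, B3->T, B4->T, B6->E, B5->F, B9->S, B8->T; covers B1=F, B2=F, B3=T, B4=T, B5=F, B6=E, B8=T, B9=S
input #5 (q=2, x=7): events B1->F, B2->F, B3->T, B4->T, B6->S, B5->F, B9->S, B8->T; covers B1=F, B2=F, B3=T, B4=T, B5=F, B6=S, B8=T, B9=S
input #6 (q=8, x=6): events B1->F, B2->F, B3->T, B4->F, B6->E, B5->F, B9->S, B8->T; covers B1=F, B2=F, B3=T, B4=F, B5=F, B6=E, B8=T, B9=S
input #7 (q=8, x=2): events B1->F, B2->F, B3->T, B4->F, B6->E, B5->F, B9->S, B8->T; covers B1=F, B2=F, B3=T, B4=F, B5=F, B6=E, B8=T, B9=S
union over all inputs: B1=T, B1=F, B2=T, B2=F, B3=T, B4=T, B4=F, B5=F, B6=S, B6=E, B8=T, B9=S (12 outcomes)
checked all size-1 subsets: none covers 12 outcomes (max 10/12)
the canonical winner is {3, 5}: size 2, full 12-outcome coverage, earliest index list among size-2 covers
Answer: 3, 5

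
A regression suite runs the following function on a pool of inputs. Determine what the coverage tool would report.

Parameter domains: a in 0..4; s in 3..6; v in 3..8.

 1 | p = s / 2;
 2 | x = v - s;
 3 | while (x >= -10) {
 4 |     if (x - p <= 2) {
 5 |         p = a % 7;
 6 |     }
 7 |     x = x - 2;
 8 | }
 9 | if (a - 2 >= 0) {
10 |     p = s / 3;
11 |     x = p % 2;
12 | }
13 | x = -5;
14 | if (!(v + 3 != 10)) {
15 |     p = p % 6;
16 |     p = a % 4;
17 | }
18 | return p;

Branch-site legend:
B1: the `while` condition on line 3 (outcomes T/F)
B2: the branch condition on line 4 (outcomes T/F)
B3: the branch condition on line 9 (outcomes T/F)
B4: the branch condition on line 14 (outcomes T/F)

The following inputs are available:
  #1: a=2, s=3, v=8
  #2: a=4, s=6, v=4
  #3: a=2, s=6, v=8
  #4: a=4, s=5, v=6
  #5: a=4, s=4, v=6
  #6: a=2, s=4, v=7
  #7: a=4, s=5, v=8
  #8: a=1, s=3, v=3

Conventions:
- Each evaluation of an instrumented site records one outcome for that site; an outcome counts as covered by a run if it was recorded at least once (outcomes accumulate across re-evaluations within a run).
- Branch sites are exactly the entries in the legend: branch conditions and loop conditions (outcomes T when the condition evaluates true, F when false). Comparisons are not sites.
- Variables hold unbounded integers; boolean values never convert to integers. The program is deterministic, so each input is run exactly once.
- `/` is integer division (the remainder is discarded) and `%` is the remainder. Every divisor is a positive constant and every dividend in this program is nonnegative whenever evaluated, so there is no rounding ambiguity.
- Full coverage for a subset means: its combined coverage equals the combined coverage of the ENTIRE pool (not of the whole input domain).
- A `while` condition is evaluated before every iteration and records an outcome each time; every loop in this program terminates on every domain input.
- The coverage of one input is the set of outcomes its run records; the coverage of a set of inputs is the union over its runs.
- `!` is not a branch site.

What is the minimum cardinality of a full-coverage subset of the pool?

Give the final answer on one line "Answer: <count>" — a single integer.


input #1, a=2, s=3, v=8: events B1->T, B2->F, B1->T, B2->T, B1->T, B2->T, B1->T, B2->T, B1->T, B2->T, B1->T, B2->T, B1->T, B2->T, ...; outcomes B1=T, B1=F, B2=T, B2=F, B3=T, B4=F
input #2, a=4, s=6, v=4: events B1->T, B2->T, B1->T, B2->T, B1->T, B2->T, B1->T, B2->T, B1->T, B2->T, B1->F, B3->T, B4->F; outcomes B1=T, B1=F, B2=T, B3=T, B4=F
input #3, a=2, s=6, v=8: events B1->T, B2->T, B1->T, B2->T, B1->T, B2->T, B1->T, B2->T, B1->T, B2->T, B1->T, B2->T, B1->T, B2->T, ...; outcomes B1=T, B1=F, B2=T, B3=T, B4=F
input #4, a=4, s=5, v=6: events B1->T, B2->T, B1->T, B2->T, B1->T, B2->T, B1->T, B2->T, B1->T, B2->T, B1->T, B2->T, B1->F, B3->T, ...; outcomes B1=T, B1=F, B2=T, B3=T, B4=F
input #5, a=4, s=4, v=6: events B1->T, B2->T, B1->T, B2->T, B1->T, B2->T, B1->T, B2->T, B1->T, B2->T, B1->T, B2->T, B1->T, B2->T, ...; outcomes B1=T, B1=F, B2=T, B3=T, B4=F
input #6, a=2, s=4, v=7: events B1->T, B2->T, B1->T, B2->T, B1->T, B2->T, B1->T, B2->T, B1->T, B2->T, B1->T, B2->T, B1->T, B2->T, ...; outcomes B1=T, B1=F, B2=T, B3=T, B4=T
input #7, a=4, s=5, v=8: events B1->T, B2->T, B1->T, B2->T, B1->T, B2->T, B1->T, B2->T, B1->T, B2->T, B1->T, B2->T, B1->T, B2->T, ...; outcomes B1=T, B1=F, B2=T, B3=T, B4=F
input #8, a=1, s=3, v=3: events B1->T, B2->T, B1->T, B2->T, B1->T, B2->T, B1->T, B2->T, B1->T, B2->T, B1->T, B2->T, B1->F, B3->F, ...; outcomes B1=T, B1=F, B2=T, B3=F, B4=F
union over all inputs: B1=T, B1=F, B2=T, B2=F, B3=T, B3=F, B4=T, B4=F (8 outcomes)
no size-1 subset reaches all 8 outcomes (best union: 6/8)
no size-2 subset reaches all 8 outcomes (best union: 7/8)
the canonical winner is {1, 6, 8}: size 3, full 8-outcome coverage, earliest index list among size-3 covers
Answer: 3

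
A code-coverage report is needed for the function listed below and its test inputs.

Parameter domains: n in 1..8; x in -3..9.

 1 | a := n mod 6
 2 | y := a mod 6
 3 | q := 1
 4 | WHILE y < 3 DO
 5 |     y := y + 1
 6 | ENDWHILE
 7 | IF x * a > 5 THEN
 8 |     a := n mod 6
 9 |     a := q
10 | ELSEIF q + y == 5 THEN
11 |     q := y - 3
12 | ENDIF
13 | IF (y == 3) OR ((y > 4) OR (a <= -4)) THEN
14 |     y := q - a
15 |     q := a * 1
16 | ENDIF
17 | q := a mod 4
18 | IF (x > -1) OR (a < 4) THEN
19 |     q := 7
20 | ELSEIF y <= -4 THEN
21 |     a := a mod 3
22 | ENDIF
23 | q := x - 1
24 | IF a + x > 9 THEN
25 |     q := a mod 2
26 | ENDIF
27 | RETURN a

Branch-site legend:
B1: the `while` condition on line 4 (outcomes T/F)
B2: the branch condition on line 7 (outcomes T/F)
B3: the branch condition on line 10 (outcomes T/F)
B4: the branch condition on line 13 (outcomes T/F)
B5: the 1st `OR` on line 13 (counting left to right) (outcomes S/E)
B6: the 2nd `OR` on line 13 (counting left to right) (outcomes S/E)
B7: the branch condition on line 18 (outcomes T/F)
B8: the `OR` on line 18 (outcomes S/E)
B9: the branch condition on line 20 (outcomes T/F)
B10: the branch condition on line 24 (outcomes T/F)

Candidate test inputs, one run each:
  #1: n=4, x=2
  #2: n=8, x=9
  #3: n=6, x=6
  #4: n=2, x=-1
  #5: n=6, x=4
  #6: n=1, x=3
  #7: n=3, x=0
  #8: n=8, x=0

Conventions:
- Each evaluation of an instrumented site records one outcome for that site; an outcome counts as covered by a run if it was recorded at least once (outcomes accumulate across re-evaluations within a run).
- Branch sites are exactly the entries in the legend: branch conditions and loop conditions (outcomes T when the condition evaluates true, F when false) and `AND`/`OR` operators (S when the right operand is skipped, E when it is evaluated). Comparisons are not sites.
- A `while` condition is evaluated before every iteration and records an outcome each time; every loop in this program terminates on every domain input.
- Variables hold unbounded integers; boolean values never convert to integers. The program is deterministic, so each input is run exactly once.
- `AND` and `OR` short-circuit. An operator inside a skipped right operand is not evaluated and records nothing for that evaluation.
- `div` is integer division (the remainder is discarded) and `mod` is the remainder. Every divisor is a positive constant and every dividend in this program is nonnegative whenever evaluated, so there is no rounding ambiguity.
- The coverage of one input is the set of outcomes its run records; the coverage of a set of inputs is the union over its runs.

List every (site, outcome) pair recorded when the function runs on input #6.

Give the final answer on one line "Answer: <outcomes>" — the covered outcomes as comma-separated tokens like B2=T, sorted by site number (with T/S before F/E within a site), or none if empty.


Tracing the run of input #6 (n=1, x=3):
  B1->T, B1->T, B1->F, B2->F, B3->F, B5->S, B4->T, B8->S, B7->T, B10->F
collecting distinct outcomes: B1=T, B1=F, B2=F, B3=F, B4=T, B5=S, B7=T, B8=S, B10=F
Answer: B1=T, B1=F, B2=F, B3=F, B4=T, B5=S, B7=T, B8=S, B10=F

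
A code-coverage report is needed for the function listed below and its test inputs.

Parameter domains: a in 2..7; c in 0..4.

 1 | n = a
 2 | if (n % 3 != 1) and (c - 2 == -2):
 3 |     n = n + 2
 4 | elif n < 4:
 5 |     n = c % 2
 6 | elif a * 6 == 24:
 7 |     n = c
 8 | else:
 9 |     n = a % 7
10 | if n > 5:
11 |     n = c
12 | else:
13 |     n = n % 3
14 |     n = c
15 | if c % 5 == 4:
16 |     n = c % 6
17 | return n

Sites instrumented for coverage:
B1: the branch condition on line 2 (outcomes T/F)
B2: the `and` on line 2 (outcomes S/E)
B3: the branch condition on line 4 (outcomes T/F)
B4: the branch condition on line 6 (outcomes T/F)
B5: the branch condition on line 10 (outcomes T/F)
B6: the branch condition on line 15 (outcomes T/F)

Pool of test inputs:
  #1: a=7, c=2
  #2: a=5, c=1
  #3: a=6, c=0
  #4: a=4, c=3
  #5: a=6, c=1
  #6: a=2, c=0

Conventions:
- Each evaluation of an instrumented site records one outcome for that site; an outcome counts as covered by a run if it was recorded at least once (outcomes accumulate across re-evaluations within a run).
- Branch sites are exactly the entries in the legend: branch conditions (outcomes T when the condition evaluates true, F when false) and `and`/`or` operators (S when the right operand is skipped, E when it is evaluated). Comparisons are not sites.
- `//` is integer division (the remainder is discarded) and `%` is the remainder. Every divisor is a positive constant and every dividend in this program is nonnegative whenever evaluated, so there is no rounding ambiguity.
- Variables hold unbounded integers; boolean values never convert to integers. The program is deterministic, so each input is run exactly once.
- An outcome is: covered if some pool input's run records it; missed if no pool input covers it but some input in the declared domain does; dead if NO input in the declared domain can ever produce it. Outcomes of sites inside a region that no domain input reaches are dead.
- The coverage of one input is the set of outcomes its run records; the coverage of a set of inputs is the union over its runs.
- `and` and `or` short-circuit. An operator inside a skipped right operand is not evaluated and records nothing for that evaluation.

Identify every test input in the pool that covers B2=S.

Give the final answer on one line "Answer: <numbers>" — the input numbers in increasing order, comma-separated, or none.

input #1 (a=7, c=2): covers B2=S
input #2 (a=5, c=1): misses B2=S
input #3 (a=6, c=0): misses B2=S
input #4 (a=4, c=3): covers B2=S
input #5 (a=6, c=1): misses B2=S
input #6 (a=2, c=0): misses B2=S

Answer: 1, 4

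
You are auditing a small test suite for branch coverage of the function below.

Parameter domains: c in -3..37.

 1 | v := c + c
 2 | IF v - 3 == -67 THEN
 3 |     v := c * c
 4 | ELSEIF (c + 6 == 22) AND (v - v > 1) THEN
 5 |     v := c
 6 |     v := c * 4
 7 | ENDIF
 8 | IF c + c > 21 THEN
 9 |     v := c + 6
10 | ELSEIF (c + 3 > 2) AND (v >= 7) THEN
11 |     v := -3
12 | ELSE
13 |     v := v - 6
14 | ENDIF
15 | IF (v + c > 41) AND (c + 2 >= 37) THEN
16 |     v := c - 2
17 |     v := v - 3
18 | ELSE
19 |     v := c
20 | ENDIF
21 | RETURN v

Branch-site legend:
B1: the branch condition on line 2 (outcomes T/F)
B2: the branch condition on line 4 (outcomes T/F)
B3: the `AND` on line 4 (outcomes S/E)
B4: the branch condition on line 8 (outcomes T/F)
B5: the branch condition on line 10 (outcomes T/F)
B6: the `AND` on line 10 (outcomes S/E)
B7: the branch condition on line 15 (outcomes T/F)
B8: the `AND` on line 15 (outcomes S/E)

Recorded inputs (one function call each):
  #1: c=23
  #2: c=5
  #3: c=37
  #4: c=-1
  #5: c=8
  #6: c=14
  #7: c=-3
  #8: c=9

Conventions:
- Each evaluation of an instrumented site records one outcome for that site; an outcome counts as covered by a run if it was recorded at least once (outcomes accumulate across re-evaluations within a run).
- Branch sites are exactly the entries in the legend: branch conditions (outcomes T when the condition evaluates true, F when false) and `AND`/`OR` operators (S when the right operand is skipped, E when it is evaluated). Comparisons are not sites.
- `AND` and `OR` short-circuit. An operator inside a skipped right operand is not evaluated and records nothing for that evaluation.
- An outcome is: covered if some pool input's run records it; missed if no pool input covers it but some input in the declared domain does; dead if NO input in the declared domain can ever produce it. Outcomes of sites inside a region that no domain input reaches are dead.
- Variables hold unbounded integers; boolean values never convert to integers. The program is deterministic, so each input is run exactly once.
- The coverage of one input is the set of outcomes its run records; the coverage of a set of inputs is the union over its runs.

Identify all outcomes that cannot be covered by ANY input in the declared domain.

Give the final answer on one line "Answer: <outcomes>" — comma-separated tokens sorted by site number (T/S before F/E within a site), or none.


sweeping the full domain (41 inputs) for each outcome:
  B1=T: unreachable across the whole domain -> dead
  B2=T: unreachable across the whole domain -> dead
  reachable outcomes have witnesses, e.g. B1=F (e.g. c=-3), B2=F (e.g. c=-3), B3=S (e.g. c=-3), B3=E (e.g. c=16)
Answer: B1=T, B2=T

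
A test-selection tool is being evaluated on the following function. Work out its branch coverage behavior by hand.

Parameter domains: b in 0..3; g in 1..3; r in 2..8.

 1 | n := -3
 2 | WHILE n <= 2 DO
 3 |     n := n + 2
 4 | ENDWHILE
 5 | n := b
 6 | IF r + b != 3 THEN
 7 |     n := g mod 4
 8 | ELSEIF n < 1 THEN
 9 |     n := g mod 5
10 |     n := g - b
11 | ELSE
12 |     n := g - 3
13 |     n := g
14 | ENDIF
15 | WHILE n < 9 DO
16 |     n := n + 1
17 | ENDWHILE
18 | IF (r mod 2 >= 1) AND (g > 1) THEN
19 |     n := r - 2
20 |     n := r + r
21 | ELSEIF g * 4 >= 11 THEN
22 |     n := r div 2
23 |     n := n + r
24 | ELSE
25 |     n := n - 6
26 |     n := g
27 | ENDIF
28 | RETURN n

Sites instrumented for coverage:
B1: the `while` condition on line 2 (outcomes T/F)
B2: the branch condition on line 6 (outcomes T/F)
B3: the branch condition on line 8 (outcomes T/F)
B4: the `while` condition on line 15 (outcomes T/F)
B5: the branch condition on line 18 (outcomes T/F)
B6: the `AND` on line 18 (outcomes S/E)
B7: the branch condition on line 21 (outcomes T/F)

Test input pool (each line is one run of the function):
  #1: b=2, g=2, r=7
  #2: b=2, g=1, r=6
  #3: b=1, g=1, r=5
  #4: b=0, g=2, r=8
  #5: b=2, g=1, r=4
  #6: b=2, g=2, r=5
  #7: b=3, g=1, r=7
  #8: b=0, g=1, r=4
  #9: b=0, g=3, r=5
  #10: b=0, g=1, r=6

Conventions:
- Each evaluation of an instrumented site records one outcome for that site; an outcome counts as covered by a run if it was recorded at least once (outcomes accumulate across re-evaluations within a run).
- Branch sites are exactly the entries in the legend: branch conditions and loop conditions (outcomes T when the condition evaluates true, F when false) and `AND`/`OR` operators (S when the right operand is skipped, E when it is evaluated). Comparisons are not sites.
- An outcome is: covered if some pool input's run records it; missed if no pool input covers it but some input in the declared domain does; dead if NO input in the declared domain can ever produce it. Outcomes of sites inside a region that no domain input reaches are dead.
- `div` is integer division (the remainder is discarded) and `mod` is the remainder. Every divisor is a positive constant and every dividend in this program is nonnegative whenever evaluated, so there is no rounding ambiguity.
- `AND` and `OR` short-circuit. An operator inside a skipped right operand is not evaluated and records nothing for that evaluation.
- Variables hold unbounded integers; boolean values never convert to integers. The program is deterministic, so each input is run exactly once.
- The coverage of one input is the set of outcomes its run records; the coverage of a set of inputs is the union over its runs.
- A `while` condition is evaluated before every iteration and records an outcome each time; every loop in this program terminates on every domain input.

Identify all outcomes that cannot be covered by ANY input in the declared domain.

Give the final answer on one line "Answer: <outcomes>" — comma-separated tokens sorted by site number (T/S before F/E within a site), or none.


checking every outcome against all 84 domain inputs:
  reachable outcomes have witnesses, e.g. B1=T (e.g. b=0, g=1, r=2), B1=F (e.g. b=0, g=1, r=2), B2=T (e.g. b=0, g=1, r=2), B2=F (e.g. b=0, g=1, r=3)
Answer: none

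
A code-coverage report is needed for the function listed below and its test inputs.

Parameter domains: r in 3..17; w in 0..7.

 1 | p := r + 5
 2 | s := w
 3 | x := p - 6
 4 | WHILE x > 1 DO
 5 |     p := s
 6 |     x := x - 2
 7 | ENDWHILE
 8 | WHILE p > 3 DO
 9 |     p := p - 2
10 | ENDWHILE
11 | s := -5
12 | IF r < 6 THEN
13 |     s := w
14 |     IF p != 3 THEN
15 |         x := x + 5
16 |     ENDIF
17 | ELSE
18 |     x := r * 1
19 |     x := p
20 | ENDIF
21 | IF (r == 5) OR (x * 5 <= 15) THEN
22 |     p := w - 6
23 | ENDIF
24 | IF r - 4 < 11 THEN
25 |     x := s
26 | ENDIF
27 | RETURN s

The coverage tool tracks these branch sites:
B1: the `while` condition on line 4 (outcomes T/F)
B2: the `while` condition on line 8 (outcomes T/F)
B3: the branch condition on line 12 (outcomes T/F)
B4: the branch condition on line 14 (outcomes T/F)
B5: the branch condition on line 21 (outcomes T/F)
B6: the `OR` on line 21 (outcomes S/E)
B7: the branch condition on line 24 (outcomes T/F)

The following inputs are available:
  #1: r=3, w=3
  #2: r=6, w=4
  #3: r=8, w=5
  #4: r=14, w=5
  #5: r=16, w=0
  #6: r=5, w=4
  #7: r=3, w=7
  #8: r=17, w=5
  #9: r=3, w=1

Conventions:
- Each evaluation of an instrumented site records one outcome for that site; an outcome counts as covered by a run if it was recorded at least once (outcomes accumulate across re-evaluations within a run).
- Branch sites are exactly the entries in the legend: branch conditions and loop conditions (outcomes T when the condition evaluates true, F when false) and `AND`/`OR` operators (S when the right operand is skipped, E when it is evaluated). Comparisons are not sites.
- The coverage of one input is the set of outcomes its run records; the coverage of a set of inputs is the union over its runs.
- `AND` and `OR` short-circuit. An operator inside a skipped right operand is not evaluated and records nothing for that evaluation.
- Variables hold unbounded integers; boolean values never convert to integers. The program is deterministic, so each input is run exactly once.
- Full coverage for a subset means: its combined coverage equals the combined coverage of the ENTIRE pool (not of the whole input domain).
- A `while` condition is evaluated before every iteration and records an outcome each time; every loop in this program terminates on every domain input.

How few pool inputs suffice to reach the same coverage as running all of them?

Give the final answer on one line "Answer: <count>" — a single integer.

input #1, r=3, w=3: events B1->T, B1->F, B2->F, B3->T, B4->F, B6->E, B5->T, B7->T; outcomes B1=T, B1=F, B2=F, B3=T, B4=F, B5=T, B6=E, B7=T
input #2, r=6, w=4: events B1->T, B1->T, B1->F, B2->T, B2->F, B3->F, B6->E, B5->T, B7->T; outcomes B1=T, B1=F, B2=T, B2=F, B3=F, B5=T, B6=E, B7=T
input #3, r=8, w=5: events B1->T, B1->T, B1->T, B1->F, B2->T, B2->F, B3->F, B6->E, B5->T, B7->T; outcomes B1=T, B1=F, B2=T, B2=F, B3=F, B5=T, B6=E, B7=T
input #4, r=14, w=5: events B1->T, B1->T, B1->T, B1->T, B1->T, B1->T, B1->F, B2->T, B2->F, B3->F, B6->E, B5->T, B7->T; outcomes B1=T, B1=F, B2=T, B2=F, B3=F, B5=T, B6=E, B7=T
input #5, r=16, w=0: events B1->T, B1->T, B1->T, B1->T, B1->T, B1->T, B1->T, B1->F, B2->F, B3->F, B6->E, B5->T, B7->F; outcomes B1=T, B1=F, B2=F, B3=F, B5=T, B6=E, B7=F
input #6, r=5, w=4: events B1->T, B1->T, B1->F, B2->T, B2->F, B3->T, B4->T, B6->S, B5->T, B7->T; outcomes B1=T, B1=F, B2=T, B2=F, B3=T, B4=T, B5=T, B6=S, B7=T
input #7, r=3, w=7: events B1->T, B1->F, B2->T, B2->T, B2->F, B3->T, B4->F, B6->E, B5->T, B7->T; outcomes B1=T, B1=F, B2=T, B2=F, B3=T, B4=F, B5=T, B6=E, B7=T
input #8, r=17, w=5: events B1->T, B1->T, B1->T, B1->T, B1->T, B1->T, B1->T, B1->T, B1->F, B2->T, B2->F, B3->F, B6->E, B5->T, ...; outcomes B1=T, B1=F, B2=T, B2=F, B3=F, B5=T, B6=E, B7=F
input #9, r=3, w=1: events B1->T, B1->F, B2->F, B3->T, B4->T, B6->E, B5->F, B7->T; outcomes B1=T, B1=F, B2=F, B3=T, B4=T, B5=F, B6=E, B7=T
the full pool covers 14 outcomes: B1=T, B1=F, B2=T, B2=F, B3=T, B3=F, B4=T, B4=F, B5=T, B5=F, B6=S, B6=E, B7=T, B7=F
size 1 is not enough: best union over all size-1 subsets is 9/14
size 2 is not enough: best union over all size-2 subsets is 12/14
size 3 is not enough: best union over all size-3 subsets is 13/14
the canonical winner is {1, 5, 6, 9}: size 4, full 14-outcome coverage, earliest index list among size-4 covers

Answer: 4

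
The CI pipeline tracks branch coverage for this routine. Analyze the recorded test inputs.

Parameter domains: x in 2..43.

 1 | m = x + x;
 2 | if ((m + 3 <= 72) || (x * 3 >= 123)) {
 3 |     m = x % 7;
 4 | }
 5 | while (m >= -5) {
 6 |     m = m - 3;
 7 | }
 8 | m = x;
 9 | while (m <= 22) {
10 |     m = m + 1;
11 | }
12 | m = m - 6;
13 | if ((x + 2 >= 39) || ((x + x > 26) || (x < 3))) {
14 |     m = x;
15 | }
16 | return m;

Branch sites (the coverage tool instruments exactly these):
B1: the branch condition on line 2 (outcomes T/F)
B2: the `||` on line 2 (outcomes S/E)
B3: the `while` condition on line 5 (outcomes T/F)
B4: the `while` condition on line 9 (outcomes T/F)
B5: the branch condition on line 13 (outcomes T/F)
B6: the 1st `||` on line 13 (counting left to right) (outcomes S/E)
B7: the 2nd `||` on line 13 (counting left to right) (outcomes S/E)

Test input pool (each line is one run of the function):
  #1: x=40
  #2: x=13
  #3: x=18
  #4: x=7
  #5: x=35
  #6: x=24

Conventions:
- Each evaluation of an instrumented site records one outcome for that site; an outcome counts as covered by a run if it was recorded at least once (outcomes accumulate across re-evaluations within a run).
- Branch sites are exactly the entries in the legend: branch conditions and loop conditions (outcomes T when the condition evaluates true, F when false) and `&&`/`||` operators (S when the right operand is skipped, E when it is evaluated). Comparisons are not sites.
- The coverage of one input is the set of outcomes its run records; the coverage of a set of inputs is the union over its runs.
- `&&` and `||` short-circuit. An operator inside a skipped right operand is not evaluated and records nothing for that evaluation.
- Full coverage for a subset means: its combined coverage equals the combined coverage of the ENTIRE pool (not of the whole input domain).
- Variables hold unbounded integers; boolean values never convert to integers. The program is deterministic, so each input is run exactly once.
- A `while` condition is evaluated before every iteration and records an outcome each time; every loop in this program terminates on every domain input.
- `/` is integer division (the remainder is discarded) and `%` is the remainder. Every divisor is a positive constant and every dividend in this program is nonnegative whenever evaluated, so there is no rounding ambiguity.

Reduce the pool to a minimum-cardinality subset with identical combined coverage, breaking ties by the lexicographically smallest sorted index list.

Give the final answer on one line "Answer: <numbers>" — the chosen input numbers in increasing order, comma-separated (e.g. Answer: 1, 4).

#1 (x=40) -> B2->E, B1->F, B3->T, B3->T, B3->T, B3->T, B3->T, B3->T, B3->T, B3->T, B3->T, B3->T, B3->T, B3->T, ...; covered: B1=F, B2=E, B3=T, B3=F, B4=F, B5=T, B6=S
#2 (x=13) -> B2->S, B1->T, B3->T, B3->T, B3->T, B3->T, B3->F, B4->T, B4->T, B4->T, B4->T, B4->T, B4->T, B4->T, ...; covered: B1=T, B2=S, B3=T, B3=F, B4=T, B4=F, B5=F, B6=E, B7=E
#3 (x=18) -> B2->S, B1->T, B3->T, B3->T, B3->T, B3->T, B3->F, B4->T, B4->T, B4->T, B4->T, B4->T, B4->F, B6->E, ...; covered: B1=T, B2=S, B3=T, B3=F, B4=T, B4=F, B5=T, B6=E, B7=S
#4 (x=7) -> B2->S, B1->T, B3->T, B3->T, B3->F, B4->T, B4->T, B4->T, B4->T, B4->T, B4->T, B4->T, B4->T, B4->T, ...; covered: B1=T, B2=S, B3=T, B3=F, B4=T, B4=F, B5=F, B6=E, B7=E
#5 (x=35) -> B2->E, B1->F, B3->T, B3->T, B3->T, B3->T, B3->T, B3->T, B3->T, B3->T, B3->T, B3->T, B3->T, B3->T, ...; covered: B1=F, B2=E, B3=T, B3=F, B4=F, B5=T, B6=E, B7=S
#6 (x=24) -> B2->S, B1->T, B3->T, B3->T, B3->T, B3->F, B4->F, B6->E, B7->S, B5->T; covered: B1=T, B2=S, B3=T, B3=F, B4=F, B5=T, B6=E, B7=S
union over all inputs: B1=T, B1=F, B2=S, B2=E, B3=T, B3=F, B4=T, B4=F, B5=T, B5=F, B6=S, B6=E, B7=S, B7=E (14 outcomes)
size 1 is not enough: best union over all size-1 subsets is 9/14
size 2 is not enough: best union over all size-2 subsets is 13/14
the canonical winner is {1, 2, 3}: size 3, full 14-outcome coverage, earliest index list among size-3 covers

Answer: 1, 2, 3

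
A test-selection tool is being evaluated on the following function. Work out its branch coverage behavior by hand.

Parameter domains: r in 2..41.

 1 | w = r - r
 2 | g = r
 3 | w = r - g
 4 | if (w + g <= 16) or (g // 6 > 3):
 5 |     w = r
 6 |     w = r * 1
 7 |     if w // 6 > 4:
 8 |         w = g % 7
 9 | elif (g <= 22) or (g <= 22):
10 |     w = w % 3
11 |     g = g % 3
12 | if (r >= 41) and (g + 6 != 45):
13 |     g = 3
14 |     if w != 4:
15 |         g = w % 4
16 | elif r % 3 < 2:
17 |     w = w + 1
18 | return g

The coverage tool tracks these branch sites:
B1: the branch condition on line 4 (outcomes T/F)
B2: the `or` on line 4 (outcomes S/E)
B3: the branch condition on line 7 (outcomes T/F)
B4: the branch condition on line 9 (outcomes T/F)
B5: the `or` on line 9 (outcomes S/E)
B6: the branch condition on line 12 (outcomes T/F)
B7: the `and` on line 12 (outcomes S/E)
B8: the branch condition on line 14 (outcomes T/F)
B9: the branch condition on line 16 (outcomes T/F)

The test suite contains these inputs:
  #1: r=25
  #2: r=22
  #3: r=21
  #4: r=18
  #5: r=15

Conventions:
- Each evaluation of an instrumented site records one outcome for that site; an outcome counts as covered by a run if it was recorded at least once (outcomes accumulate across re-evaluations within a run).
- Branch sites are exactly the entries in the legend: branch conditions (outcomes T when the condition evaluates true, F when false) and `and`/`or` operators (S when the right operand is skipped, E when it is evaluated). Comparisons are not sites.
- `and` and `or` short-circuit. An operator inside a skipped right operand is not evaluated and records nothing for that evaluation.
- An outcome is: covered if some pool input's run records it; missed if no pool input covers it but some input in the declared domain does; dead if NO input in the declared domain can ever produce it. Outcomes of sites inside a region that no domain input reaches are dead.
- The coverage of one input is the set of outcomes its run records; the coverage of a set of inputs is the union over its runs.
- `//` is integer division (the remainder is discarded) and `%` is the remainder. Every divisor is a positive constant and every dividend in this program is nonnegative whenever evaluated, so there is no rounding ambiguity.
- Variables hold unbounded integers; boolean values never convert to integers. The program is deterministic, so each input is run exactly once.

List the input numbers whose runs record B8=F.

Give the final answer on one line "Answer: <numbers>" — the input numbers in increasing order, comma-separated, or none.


input #1 (r=25): never hits B8=F
input #2 (r=22): never hits B8=F
input #3 (r=21): never hits B8=F
input #4 (r=18): never hits B8=F
input #5 (r=15): never hits B8=F
Answer: none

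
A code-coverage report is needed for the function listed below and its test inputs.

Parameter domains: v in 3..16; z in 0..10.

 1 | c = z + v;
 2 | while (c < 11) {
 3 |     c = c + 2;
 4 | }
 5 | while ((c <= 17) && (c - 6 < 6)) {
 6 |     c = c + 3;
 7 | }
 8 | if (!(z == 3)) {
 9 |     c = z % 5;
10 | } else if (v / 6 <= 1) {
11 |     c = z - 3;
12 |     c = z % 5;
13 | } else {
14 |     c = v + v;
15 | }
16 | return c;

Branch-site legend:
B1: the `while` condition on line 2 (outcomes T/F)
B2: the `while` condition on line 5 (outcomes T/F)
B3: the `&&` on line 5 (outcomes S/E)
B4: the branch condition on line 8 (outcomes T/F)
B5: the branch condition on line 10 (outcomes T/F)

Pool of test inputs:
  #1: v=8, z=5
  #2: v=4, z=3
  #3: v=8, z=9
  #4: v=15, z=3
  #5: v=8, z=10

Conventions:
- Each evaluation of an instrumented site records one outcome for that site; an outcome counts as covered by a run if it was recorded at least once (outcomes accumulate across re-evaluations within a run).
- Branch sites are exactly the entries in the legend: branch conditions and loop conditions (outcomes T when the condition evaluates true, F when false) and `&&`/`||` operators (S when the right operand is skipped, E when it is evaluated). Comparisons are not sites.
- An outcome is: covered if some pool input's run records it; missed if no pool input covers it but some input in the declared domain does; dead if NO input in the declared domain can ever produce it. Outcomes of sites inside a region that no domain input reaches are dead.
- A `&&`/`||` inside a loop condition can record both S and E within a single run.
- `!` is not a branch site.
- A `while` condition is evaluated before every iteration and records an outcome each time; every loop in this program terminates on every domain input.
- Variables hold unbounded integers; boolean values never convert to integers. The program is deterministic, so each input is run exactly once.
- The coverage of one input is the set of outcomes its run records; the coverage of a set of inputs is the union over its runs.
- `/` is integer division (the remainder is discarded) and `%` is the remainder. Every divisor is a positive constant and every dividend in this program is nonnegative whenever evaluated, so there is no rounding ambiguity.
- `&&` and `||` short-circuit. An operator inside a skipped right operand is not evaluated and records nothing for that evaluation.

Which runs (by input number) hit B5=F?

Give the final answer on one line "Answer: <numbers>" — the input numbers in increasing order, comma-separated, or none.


input #1 (v=8, z=5): misses B5=F
input #2 (v=4, z=3): misses B5=F
input #3 (v=8, z=9): misses B5=F
input #4 (v=15, z=3): covers B5=F
input #5 (v=8, z=10): misses B5=F
Answer: 4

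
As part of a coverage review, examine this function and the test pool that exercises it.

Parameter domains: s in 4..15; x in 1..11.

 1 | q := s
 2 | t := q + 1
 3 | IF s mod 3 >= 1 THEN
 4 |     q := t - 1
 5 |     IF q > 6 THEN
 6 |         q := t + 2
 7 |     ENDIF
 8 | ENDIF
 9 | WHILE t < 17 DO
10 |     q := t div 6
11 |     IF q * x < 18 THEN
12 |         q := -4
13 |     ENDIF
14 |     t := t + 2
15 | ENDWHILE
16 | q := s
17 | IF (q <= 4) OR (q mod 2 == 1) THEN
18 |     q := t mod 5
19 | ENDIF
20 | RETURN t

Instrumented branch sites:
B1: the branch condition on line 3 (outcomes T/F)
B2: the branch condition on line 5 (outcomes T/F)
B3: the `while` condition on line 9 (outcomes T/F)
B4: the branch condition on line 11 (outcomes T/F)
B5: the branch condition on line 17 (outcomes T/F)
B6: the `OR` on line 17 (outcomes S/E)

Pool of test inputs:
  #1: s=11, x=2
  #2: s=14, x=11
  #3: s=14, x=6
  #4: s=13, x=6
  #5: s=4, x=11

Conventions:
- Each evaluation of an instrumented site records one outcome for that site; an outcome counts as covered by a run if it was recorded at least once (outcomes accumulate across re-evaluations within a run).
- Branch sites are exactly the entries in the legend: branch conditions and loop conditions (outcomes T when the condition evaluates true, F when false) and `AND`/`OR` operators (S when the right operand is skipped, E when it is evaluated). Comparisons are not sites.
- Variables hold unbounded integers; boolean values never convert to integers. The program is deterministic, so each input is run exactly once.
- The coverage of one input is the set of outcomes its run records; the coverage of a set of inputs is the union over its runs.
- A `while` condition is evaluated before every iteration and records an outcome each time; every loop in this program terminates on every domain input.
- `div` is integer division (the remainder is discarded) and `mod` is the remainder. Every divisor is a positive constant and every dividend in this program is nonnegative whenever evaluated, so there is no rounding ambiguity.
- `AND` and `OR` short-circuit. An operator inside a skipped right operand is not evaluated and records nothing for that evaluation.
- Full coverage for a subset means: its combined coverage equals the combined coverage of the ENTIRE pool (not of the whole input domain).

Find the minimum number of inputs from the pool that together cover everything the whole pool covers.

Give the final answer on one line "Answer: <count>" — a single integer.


input #1, s=11, x=2: events B1->T, B2->T, B3->T, B4->T, B3->T, B4->T, B3->T, B4->T, B3->F, B6->E, B5->T; outcomes B1=T, B2=T, B3=T, B3=F, B4=T, B5=T, B6=E
input #2, s=14, x=11: events B1->T, B2->T, B3->T, B4->F, B3->F, B6->E, B5->F; outcomes B1=T, B2=T, B3=T, B3=F, B4=F, B5=F, B6=E
input #3, s=14, x=6: events B1->T, B2->T, B3->T, B4->T, B3->F, B6->E, B5->F; outcomes B1=T, B2=T, B3=T, B3=F, B4=T, B5=F, B6=E
input #4, s=13, x=6: events B1->T, B2->T, B3->T, B4->T, B3->T, B4->T, B3->F, B6->E, B5->T; outcomes B1=T, B2=T, B3=T, B3=F, B4=T, B5=T, B6=E
input #5, s=4, x=11: events B1->T, B2->F, B3->T, B4->T, B3->T, B4->T, B3->T, B4->T, B3->T, B4->T, B3->T, B4->F, B3->T, B4->F, ...; outcomes B1=T, B2=F, B3=T, B3=F, B4=T, B4=F, B5=T, B6=S
the full pool covers 11 outcomes: B1=T, B2=T, B2=F, B3=T, B3=F, B4=T, B4=F, B5=T, B5=F, B6=S, B6=E
checked all size-1 subsets: none covers 11 outcomes (max 8/11)
the canonical winner is {2, 5}: size 2, full 11-outcome coverage, earliest index list among size-2 covers
Answer: 2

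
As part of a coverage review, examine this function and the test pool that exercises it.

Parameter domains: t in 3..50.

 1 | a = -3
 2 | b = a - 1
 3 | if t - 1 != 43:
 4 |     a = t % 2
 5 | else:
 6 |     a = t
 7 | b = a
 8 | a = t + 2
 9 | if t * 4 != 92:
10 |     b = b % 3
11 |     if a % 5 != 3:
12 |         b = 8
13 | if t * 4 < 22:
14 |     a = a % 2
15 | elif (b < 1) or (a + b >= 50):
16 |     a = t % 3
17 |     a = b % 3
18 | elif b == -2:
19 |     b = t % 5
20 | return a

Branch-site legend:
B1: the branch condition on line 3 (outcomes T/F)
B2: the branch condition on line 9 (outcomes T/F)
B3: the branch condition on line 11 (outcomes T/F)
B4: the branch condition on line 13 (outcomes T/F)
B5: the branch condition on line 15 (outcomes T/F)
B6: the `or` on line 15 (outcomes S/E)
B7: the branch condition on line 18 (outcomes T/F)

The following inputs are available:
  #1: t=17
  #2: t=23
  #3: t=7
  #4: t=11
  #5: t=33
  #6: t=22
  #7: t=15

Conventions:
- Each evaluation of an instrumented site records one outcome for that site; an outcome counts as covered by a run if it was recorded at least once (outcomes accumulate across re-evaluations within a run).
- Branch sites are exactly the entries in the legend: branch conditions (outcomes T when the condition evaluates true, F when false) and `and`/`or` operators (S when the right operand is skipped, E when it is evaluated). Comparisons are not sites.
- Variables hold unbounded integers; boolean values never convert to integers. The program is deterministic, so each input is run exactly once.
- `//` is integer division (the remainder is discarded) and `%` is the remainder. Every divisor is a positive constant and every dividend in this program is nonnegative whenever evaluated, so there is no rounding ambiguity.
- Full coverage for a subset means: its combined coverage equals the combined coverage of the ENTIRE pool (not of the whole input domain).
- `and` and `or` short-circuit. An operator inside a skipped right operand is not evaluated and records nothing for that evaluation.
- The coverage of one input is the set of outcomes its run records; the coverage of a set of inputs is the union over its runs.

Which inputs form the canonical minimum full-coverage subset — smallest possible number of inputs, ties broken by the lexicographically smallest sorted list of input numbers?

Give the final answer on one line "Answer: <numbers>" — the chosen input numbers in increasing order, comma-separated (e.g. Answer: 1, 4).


run #1 (t=17) records B1=T, B2=T, B3=T, B4=F, B5=F, B6=E, B7=F
run #2 (t=23) records B1=T, B2=F, B4=F, B5=F, B6=E, B7=F
run #3 (t=7) records B1=T, B2=T, B3=T, B4=F, B5=F, B6=E, B7=F
run #4 (t=11) records B1=T, B2=T, B3=F, B4=F, B5=F, B6=E, B7=F
run #5 (t=33) records B1=T, B2=T, B3=T, B4=F, B5=F, B6=E, B7=F
run #6 (t=22) records B1=T, B2=T, B3=T, B4=F, B5=F, B6=E, B7=F
run #7 (t=15) records B1=T, B2=T, B3=T, B4=F, B5=F, B6=E, B7=F
pool-wide coverage (9 outcomes): B1=T, B2=T, B2=F, B3=T, B3=F, B4=F, B5=F, B6=E, B7=F
checked all size-1 subsets: none covers 9 outcomes (max 7/9)
checked all size-2 subsets: none covers 9 outcomes (max 8/9)
at size 3, {1, 2, 4} reaches all 9 outcomes; every lexicographically earlier size-3 subset fails
Answer: 1, 2, 4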